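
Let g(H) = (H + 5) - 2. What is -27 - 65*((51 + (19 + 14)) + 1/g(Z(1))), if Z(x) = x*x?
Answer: -22013/4 ≈ -5503.3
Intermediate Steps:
Z(x) = x**2
g(H) = 3 + H (g(H) = (5 + H) - 2 = 3 + H)
-27 - 65*((51 + (19 + 14)) + 1/g(Z(1))) = -27 - 65*((51 + (19 + 14)) + 1/(3 + 1**2)) = -27 - 65*((51 + 33) + 1/(3 + 1)) = -27 - 65*(84 + 1/4) = -27 - 65*337/4 = -27 - 21905/4 = -22013/4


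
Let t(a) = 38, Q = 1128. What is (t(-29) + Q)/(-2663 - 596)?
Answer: -1166/3259 ≈ -0.35778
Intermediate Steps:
(t(-29) + Q)/(-2663 - 596) = (38 + 1128)/(-2663 - 596) = 1166/(-3259) = 1166*(-1/3259) = -1166/3259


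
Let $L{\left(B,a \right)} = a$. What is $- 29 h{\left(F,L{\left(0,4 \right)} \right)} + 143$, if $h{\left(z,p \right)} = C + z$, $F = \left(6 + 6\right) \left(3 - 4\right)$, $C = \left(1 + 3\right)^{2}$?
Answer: $27$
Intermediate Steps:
$C = 16$ ($C = 4^{2} = 16$)
$F = -12$ ($F = 12 \left(-1\right) = -12$)
$h{\left(z,p \right)} = 16 + z$
$- 29 h{\left(F,L{\left(0,4 \right)} \right)} + 143 = - 29 \left(16 - 12\right) + 143 = \left(-29\right) 4 + 143 = -116 + 143 = 27$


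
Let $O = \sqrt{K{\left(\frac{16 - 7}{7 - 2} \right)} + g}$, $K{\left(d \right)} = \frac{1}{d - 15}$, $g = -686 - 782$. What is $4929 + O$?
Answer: $4929 + \frac{i \sqrt{6394938}}{66} \approx 4929.0 + 38.315 i$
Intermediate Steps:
$g = -1468$ ($g = -686 - 782 = -1468$)
$K{\left(d \right)} = \frac{1}{-15 + d}$
$O = \frac{i \sqrt{6394938}}{66}$ ($O = \sqrt{\frac{1}{-15 + \frac{16 - 7}{7 - 2}} - 1468} = \sqrt{\frac{1}{-15 + \frac{9}{5}} - 1468} = \sqrt{\frac{1}{- \frac{66}{5}} - 1468} = \sqrt{- \frac{5}{66} - 1468} = \sqrt{- \frac{96893}{66}} = \frac{i \sqrt{6394938}}{66} \approx 38.315 i$)
$4929 + O = 4929 + \frac{i \sqrt{6394938}}{66}$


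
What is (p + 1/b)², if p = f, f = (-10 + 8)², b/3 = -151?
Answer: 3279721/205209 ≈ 15.982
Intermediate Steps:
b = -453 (b = 3*(-151) = -453)
f = 4 (f = (-2)² = 4)
p = 4
(p + 1/b)² = (4 + 1/(-453))² = (4 - 1/453)² = (1811/453)² = 3279721/205209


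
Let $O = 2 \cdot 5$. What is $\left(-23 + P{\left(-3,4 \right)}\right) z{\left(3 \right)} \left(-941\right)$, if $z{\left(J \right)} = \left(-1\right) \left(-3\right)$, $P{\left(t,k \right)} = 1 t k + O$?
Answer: $70575$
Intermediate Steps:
$O = 10$
$P{\left(t,k \right)} = 10 + k t$ ($P{\left(t,k \right)} = 1 t k + 10 = t k + 10 = k t + 10 = 10 + k t$)
$z{\left(J \right)} = 3$
$\left(-23 + P{\left(-3,4 \right)}\right) z{\left(3 \right)} \left(-941\right) = \left(-23 + \left(10 + 4 \left(-3\right)\right)\right) 3 \left(-941\right) = \left(-23 + \left(10 - 12\right)\right) 3 \left(-941\right) = \left(-23 - 2\right) 3 \left(-941\right) = \left(-25\right) 3 \left(-941\right) = \left(-75\right) \left(-941\right) = 70575$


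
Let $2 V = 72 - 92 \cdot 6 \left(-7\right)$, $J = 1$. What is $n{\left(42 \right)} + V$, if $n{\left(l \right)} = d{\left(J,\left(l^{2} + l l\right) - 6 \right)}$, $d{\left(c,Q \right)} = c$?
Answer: $1969$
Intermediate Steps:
$n{\left(l \right)} = 1$
$V = 1968$ ($V = \frac{72 - 92 \cdot 6 \left(-7\right)}{2} = \frac{72 - -3864}{2} = \frac{72 + 3864}{2} = \frac{1}{2} \cdot 3936 = 1968$)
$n{\left(42 \right)} + V = 1 + 1968 = 1969$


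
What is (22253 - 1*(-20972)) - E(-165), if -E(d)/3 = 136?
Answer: 43633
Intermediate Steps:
E(d) = -408 (E(d) = -3*136 = -408)
(22253 - 1*(-20972)) - E(-165) = (22253 - 1*(-20972)) - 1*(-408) = (22253 + 20972) + 408 = 43225 + 408 = 43633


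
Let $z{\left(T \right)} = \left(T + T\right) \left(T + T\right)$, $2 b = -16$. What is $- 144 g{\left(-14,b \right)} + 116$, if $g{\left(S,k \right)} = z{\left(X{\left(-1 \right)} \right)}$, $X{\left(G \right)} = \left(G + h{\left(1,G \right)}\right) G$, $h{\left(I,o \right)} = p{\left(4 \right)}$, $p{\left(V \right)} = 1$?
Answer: $116$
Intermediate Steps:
$h{\left(I,o \right)} = 1$
$b = -8$ ($b = \frac{1}{2} \left(-16\right) = -8$)
$X{\left(G \right)} = G \left(1 + G\right)$ ($X{\left(G \right)} = \left(G + 1\right) G = \left(1 + G\right) G = G \left(1 + G\right)$)
$z{\left(T \right)} = 4 T^{2}$ ($z{\left(T \right)} = 2 T 2 T = 4 T^{2}$)
$g{\left(S,k \right)} = 0$ ($g{\left(S,k \right)} = 4 \left(- (1 - 1)\right)^{2} = 4 \left(\left(-1\right) 0\right)^{2} = 4 \cdot 0^{2} = 4 \cdot 0 = 0$)
$- 144 g{\left(-14,b \right)} + 116 = \left(-144\right) 0 + 116 = 0 + 116 = 116$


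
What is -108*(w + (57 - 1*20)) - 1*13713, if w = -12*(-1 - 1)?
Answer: -20301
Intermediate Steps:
w = 24 (w = -12*(-2) = 24)
-108*(w + (57 - 1*20)) - 1*13713 = -108*(24 + (57 - 1*20)) - 1*13713 = -108*(24 + (57 - 20)) - 13713 = -108*(24 + 37) - 13713 = -108*61 - 13713 = -6588 - 13713 = -20301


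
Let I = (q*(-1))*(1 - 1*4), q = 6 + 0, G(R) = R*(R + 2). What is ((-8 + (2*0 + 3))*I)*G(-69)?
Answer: -416070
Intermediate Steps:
G(R) = R*(2 + R)
q = 6
I = 18 (I = (6*(-1))*(1 - 1*4) = -6*(1 - 4) = -6*(-3) = 18)
((-8 + (2*0 + 3))*I)*G(-69) = ((-8 + (2*0 + 3))*18)*(-69*(2 - 69)) = ((-8 + (0 + 3))*18)*(-69*(-67)) = ((-8 + 3)*18)*4623 = -5*18*4623 = -90*4623 = -416070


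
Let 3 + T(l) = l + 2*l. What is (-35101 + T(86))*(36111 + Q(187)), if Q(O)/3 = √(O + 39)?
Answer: -1258323906 - 104538*√226 ≈ -1.2599e+9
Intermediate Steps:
T(l) = -3 + 3*l (T(l) = -3 + (l + 2*l) = -3 + 3*l)
Q(O) = 3*√(39 + O) (Q(O) = 3*√(O + 39) = 3*√(39 + O))
(-35101 + T(86))*(36111 + Q(187)) = (-35101 + (-3 + 3*86))*(36111 + 3*√(39 + 187)) = (-35101 + (-3 + 258))*(36111 + 3*√226) = (-35101 + 255)*(36111 + 3*√226) = -34846*(36111 + 3*√226) = -1258323906 - 104538*√226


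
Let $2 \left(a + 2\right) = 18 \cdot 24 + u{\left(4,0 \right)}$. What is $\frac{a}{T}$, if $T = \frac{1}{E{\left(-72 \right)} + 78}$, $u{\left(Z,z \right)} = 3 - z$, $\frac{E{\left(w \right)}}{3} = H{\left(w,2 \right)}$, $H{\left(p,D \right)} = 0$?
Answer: $16809$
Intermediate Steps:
$E{\left(w \right)} = 0$ ($E{\left(w \right)} = 3 \cdot 0 = 0$)
$a = \frac{431}{2}$ ($a = -2 + \frac{18 \cdot 24 + \left(3 - 0\right)}{2} = -2 + \frac{432 + \left(3 + 0\right)}{2} = -2 + \frac{432 + 3}{2} = -2 + \frac{1}{2} \cdot 435 = -2 + \frac{435}{2} = \frac{431}{2} \approx 215.5$)
$T = \frac{1}{78}$ ($T = \frac{1}{0 + 78} = \frac{1}{78} \approx 0.012821$)
$\frac{a}{T} = \frac{431 \frac{1}{\frac{1}{78}}}{2} = \frac{431}{2} \cdot 78 = 16809$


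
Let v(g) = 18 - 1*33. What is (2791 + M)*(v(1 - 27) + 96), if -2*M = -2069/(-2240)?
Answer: 1012630491/4480 ≈ 2.2603e+5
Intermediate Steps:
M = -2069/4480 (M = -(-2069)/(2*(-2240)) = -(-2069)*(-1)/(2*2240) = -½*2069/2240 = -2069/4480 ≈ -0.46183)
v(g) = -15 (v(g) = 18 - 33 = -15)
(2791 + M)*(v(1 - 27) + 96) = (2791 - 2069/4480)*(-15 + 96) = (12501611/4480)*81 = 1012630491/4480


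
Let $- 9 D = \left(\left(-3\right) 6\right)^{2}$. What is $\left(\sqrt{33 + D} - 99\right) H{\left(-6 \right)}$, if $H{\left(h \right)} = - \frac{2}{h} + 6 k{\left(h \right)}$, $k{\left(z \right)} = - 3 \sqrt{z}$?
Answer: $- \frac{\left(1 - 54 i \sqrt{6}\right) \left(99 - i \sqrt{3}\right)}{3} \approx 43.368 + 4365.6 i$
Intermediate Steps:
$D = -36$ ($D = - \frac{\left(\left(-3\right) 6\right)^{2}}{9} = - \frac{\left(-18\right)^{2}}{9} = \left(- \frac{1}{9}\right) 324 = -36$)
$H{\left(h \right)} = - 18 \sqrt{h} - \frac{2}{h}$ ($H{\left(h \right)} = - \frac{2}{h} + 6 \left(- 3 \sqrt{h}\right) = - \frac{2}{h} - 18 \sqrt{h} = - 18 \sqrt{h} - \frac{2}{h}$)
$\left(\sqrt{33 + D} - 99\right) H{\left(-6 \right)} = \left(\sqrt{33 - 36} - 99\right) \frac{2 \left(-1 - 9 \left(-6\right)^{\frac{3}{2}}\right)}{-6} = \left(\sqrt{-3} - 99\right) 2 \left(- \frac{1}{6}\right) \left(-1 - 9 \left(- 6 i \sqrt{6}\right)\right) = \left(i \sqrt{3} - 99\right) 2 \left(- \frac{1}{6}\right) \left(-1 + 54 i \sqrt{6}\right) = \left(-99 + i \sqrt{3}\right) \left(\frac{1}{3} - 18 i \sqrt{6}\right)$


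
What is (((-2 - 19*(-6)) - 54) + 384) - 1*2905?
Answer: -2463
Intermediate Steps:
(((-2 - 19*(-6)) - 54) + 384) - 1*2905 = (((-2 + 114) - 54) + 384) - 2905 = ((112 - 54) + 384) - 2905 = (58 + 384) - 2905 = 442 - 2905 = -2463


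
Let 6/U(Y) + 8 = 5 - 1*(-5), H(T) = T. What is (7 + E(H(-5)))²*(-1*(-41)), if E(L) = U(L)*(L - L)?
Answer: 2009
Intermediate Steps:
U(Y) = 3 (U(Y) = 6/(-8 + (5 - 1*(-5))) = 6/(-8 + (5 + 5)) = 6/(-8 + 10) = 6/2 = 6*(½) = 3)
E(L) = 0 (E(L) = 3*(L - L) = 3*0 = 0)
(7 + E(H(-5)))²*(-1*(-41)) = (7 + 0)²*(-1*(-41)) = 7²*41 = 49*41 = 2009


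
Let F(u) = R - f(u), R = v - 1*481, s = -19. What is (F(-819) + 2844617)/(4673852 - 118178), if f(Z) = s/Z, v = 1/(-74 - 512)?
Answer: 1364997555071/2186422845516 ≈ 0.62431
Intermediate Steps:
v = -1/586 (v = 1/(-586) = -1/586 ≈ -0.0017065)
f(Z) = -19/Z
R = -281867/586 (R = -1/586 - 1*481 = -1/586 - 481 = -281867/586 ≈ -481.00)
F(u) = -281867/586 + 19/u (F(u) = -281867/586 - (-19)/u = -281867/586 + 19/u)
(F(-819) + 2844617)/(4673852 - 118178) = ((-281867/586 + 19/(-819)) + 2844617)/(4673852 - 118178) = ((-281867/586 + 19*(-1/819)) + 2844617)/4555674 = ((-281867/586 - 19/819) + 2844617)*(1/4555674) = (-230860207/479934 + 2844617)*(1/4555674) = (1364997555071/479934)*(1/4555674) = 1364997555071/2186422845516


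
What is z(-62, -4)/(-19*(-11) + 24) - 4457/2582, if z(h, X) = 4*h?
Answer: -1678817/601606 ≈ -2.7906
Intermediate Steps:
z(-62, -4)/(-19*(-11) + 24) - 4457/2582 = (4*(-62))/(-19*(-11) + 24) - 4457/2582 = -248/(209 + 24) - 4457*1/2582 = -248/233 - 4457/2582 = -1678817/601606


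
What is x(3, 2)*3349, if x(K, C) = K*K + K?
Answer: 40188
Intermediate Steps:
x(K, C) = K + K**2 (x(K, C) = K**2 + K = K + K**2)
x(3, 2)*3349 = (3*(1 + 3))*3349 = (3*4)*3349 = 12*3349 = 40188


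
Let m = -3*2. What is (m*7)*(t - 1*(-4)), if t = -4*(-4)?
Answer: -840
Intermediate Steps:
t = 16
m = -6
(m*7)*(t - 1*(-4)) = (-6*7)*(16 - 1*(-4)) = -42*(16 + 4) = -42*20 = -840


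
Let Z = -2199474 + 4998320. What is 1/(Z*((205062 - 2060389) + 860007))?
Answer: -1/2785747400720 ≈ -3.5897e-13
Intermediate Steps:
Z = 2798846
1/(Z*((205062 - 2060389) + 860007)) = 1/(2798846*((205062 - 2060389) + 860007)) = 1/(2798846*(-1855327 + 860007)) = (1/2798846)/(-995320) = (1/2798846)*(-1/995320) = -1/2785747400720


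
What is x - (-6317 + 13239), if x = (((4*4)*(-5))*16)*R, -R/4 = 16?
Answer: 74998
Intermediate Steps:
R = -64 (R = -4*16 = -64)
x = 81920 (x = (((4*4)*(-5))*16)*(-64) = ((16*(-5))*16)*(-64) = -80*16*(-64) = -1280*(-64) = 81920)
x - (-6317 + 13239) = 81920 - (-6317 + 13239) = 81920 - 1*6922 = 81920 - 6922 = 74998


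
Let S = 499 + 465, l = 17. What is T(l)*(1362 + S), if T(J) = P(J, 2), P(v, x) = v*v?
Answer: 672214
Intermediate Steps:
P(v, x) = v²
T(J) = J²
S = 964
T(l)*(1362 + S) = 17²*(1362 + 964) = 289*2326 = 672214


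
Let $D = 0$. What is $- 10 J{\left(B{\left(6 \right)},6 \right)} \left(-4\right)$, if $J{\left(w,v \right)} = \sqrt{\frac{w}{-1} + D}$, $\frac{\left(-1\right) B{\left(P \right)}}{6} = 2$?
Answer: $80 \sqrt{3} \approx 138.56$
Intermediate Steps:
$B{\left(P \right)} = -12$ ($B{\left(P \right)} = \left(-6\right) 2 = -12$)
$J{\left(w,v \right)} = \sqrt{- w}$ ($J{\left(w,v \right)} = \sqrt{\frac{w}{-1} + 0} = \sqrt{w \left(-1\right) + 0} = \sqrt{- w + 0} = \sqrt{- w}$)
$- 10 J{\left(B{\left(6 \right)},6 \right)} \left(-4\right) = - 10 \sqrt{\left(-1\right) \left(-12\right)} \left(-4\right) = - 10 \sqrt{12} \left(-4\right) = - 10 \cdot 2 \sqrt{3} \left(-4\right) = - 20 \sqrt{3} \left(-4\right) = 80 \sqrt{3}$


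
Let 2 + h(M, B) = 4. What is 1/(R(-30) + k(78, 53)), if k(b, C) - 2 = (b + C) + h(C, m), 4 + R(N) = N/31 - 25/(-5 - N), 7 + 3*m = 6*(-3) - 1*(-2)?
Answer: 31/4000 ≈ 0.0077500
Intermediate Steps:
m = -23/3 (m = -7/3 + (6*(-3) - 1*(-2))/3 = -7/3 + (-18 + 2)/3 = -7/3 + (⅓)*(-16) = -7/3 - 16/3 = -23/3 ≈ -7.6667)
h(M, B) = 2 (h(M, B) = -2 + 4 = 2)
R(N) = -4 - 25/(-5 - N) + N/31 (R(N) = -4 + (N/31 - 25/(-5 - N)) = -4 + (-25/(-5 - N) + N/31) = -4 - 25/(-5 - N) + N/31)
k(b, C) = 4 + C + b (k(b, C) = 2 + ((b + C) + 2) = 2 + ((C + b) + 2) = 2 + (2 + C + b) = 4 + C + b)
1/(R(-30) + k(78, 53)) = 1/((155 + (-30)² - 119*(-30))/(31*(5 - 30)) + (4 + 53 + 78)) = 1/((1/31)*(155 + 900 + 3570)/(-25) + 135) = 1/((1/31)*(-1/25)*4625 + 135) = 1/(-185/31 + 135) = 1/(4000/31) = 31/4000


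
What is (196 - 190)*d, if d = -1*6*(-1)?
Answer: 36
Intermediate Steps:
d = 6 (d = -6*(-1) = 6)
(196 - 190)*d = (196 - 190)*6 = 6*6 = 36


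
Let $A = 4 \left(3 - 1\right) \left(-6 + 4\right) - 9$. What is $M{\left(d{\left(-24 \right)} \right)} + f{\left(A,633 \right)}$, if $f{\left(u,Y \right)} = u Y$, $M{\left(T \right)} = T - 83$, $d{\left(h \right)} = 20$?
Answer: $-15888$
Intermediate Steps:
$M{\left(T \right)} = -83 + T$ ($M{\left(T \right)} = T - 83 = -83 + T$)
$A = -25$ ($A = 4 \cdot 2 \left(-2\right) - 9 = 4 \left(-4\right) - 9 = -16 - 9 = -25$)
$f{\left(u,Y \right)} = Y u$
$M{\left(d{\left(-24 \right)} \right)} + f{\left(A,633 \right)} = \left(-83 + 20\right) + 633 \left(-25\right) = -63 - 15825 = -15888$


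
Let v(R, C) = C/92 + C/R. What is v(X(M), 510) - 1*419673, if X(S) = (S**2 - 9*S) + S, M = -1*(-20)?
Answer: -77218421/184 ≈ -4.1967e+5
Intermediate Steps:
M = 20
X(S) = S**2 - 8*S
v(R, C) = C/92 + C/R (v(R, C) = C*(1/92) + C/R = C/92 + C/R)
v(X(M), 510) - 1*419673 = ((1/92)*510 + 510/((20*(-8 + 20)))) - 1*419673 = (255/46 + 510/((20*12))) - 419673 = (255/46 + 510/240) - 419673 = (255/46 + 510*(1/240)) - 419673 = (255/46 + 17/8) - 419673 = 1411/184 - 419673 = -77218421/184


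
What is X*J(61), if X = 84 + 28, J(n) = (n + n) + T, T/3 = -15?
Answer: 8624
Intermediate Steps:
T = -45 (T = 3*(-15) = -45)
J(n) = -45 + 2*n (J(n) = (n + n) - 45 = 2*n - 45 = -45 + 2*n)
X = 112
X*J(61) = 112*(-45 + 2*61) = 112*(-45 + 122) = 112*77 = 8624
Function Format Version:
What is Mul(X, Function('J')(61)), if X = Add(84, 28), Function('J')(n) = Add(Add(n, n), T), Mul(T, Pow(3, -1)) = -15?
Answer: 8624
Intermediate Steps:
T = -45 (T = Mul(3, -15) = -45)
Function('J')(n) = Add(-45, Mul(2, n)) (Function('J')(n) = Add(Add(n, n), -45) = Add(Mul(2, n), -45) = Add(-45, Mul(2, n)))
X = 112
Mul(X, Function('J')(61)) = Mul(112, Add(-45, Mul(2, 61))) = Mul(112, Add(-45, 122)) = Mul(112, 77) = 8624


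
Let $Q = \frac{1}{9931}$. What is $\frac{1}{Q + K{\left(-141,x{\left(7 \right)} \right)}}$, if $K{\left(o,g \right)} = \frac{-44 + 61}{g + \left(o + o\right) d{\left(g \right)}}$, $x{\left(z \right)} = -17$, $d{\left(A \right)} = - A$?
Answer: $- \frac{2810473}{9648} \approx -291.3$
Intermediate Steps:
$K{\left(o,g \right)} = \frac{17}{g - 2 g o}$ ($K{\left(o,g \right)} = \frac{-44 + 61}{g + \left(o + o\right) \left(- g\right)} = \frac{17}{g + 2 o \left(- g\right)} = \frac{17}{g - 2 g o}$)
$Q = \frac{1}{9931} \approx 0.00010069$
$\frac{1}{Q + K{\left(-141,x{\left(7 \right)} \right)}} = \frac{1}{\frac{1}{9931} + \frac{17}{\left(-17\right) \left(1 - -282\right)}} = \frac{1}{\frac{1}{9931} + 17 \left(- \frac{1}{17}\right) \frac{1}{1 + 282}} = \frac{1}{\frac{1}{9931} + 17 \left(- \frac{1}{17}\right) \frac{1}{283}} = \frac{1}{\frac{1}{9931} - \frac{1}{283}} = \frac{1}{- \frac{9648}{2810473}} = - \frac{2810473}{9648}$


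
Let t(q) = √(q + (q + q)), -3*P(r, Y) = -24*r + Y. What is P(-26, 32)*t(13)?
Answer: -656*√39/3 ≈ -1365.6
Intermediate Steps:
P(r, Y) = 8*r - Y/3 (P(r, Y) = -(-24*r + Y)/3 = -(Y - 24*r)/3 = 8*r - Y/3)
t(q) = √3*√q (t(q) = √(q + 2*q) = √(3*q) = √3*√q)
P(-26, 32)*t(13) = (8*(-26) - ⅓*32)*(√3*√13) = (-208 - 32/3)*√39 = -656*√39/3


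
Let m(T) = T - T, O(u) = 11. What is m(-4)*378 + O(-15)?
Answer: 11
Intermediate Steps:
m(T) = 0
m(-4)*378 + O(-15) = 0*378 + 11 = 0 + 11 = 11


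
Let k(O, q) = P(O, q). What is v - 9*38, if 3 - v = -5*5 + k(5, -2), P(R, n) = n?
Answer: -312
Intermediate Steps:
k(O, q) = q
v = 30 (v = 3 - (-5*5 - 2) = 3 - (-25 - 2) = 3 - 1*(-27) = 3 + 27 = 30)
v - 9*38 = 30 - 9*38 = 30 - 342 = -312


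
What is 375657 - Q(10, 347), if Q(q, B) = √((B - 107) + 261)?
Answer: 375657 - √501 ≈ 3.7563e+5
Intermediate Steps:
Q(q, B) = √(154 + B) (Q(q, B) = √((-107 + B) + 261) = √(154 + B))
375657 - Q(10, 347) = 375657 - √(154 + 347) = 375657 - √501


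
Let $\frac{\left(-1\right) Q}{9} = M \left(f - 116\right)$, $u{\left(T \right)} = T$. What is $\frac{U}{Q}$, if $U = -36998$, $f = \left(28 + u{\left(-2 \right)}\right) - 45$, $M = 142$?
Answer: $- \frac{18499}{86265} \approx -0.21444$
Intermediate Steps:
$f = -19$ ($f = \left(28 - 2\right) - 45 = 26 - 45 = -19$)
$Q = 172530$ ($Q = - 9 \cdot 142 \left(-19 - 116\right) = - 9 \cdot 142 \left(-135\right) = \left(-9\right) \left(-19170\right) = 172530$)
$\frac{U}{Q} = - \frac{36998}{172530} = \left(-36998\right) \frac{1}{172530} = - \frac{18499}{86265}$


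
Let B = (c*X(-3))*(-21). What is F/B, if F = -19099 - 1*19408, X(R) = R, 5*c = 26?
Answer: -27505/234 ≈ -117.54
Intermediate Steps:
c = 26/5 (c = (⅕)*26 = 26/5 ≈ 5.2000)
B = 1638/5 (B = ((26/5)*(-3))*(-21) = -78/5*(-21) = 1638/5 ≈ 327.60)
F = -38507 (F = -19099 - 19408 = -38507)
F/B = -38507/1638/5 = -38507*5/1638 = -27505/234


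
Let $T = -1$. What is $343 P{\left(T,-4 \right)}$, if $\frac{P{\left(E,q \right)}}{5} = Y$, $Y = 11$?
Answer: $18865$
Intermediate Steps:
$P{\left(E,q \right)} = 55$ ($P{\left(E,q \right)} = 5 \cdot 11 = 55$)
$343 P{\left(T,-4 \right)} = 343 \cdot 55 = 18865$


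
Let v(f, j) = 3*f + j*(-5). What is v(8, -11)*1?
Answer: 79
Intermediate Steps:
v(f, j) = -5*j + 3*f (v(f, j) = 3*f - 5*j = -5*j + 3*f)
v(8, -11)*1 = (-5*(-11) + 3*8)*1 = (55 + 24)*1 = 79*1 = 79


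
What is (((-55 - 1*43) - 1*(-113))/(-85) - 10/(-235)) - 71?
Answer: -56836/799 ≈ -71.134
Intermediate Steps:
(((-55 - 1*43) - 1*(-113))/(-85) - 10/(-235)) - 71 = (((-55 - 43) + 113)*(-1/85) - 10*(-1/235)) - 71 = ((-98 + 113)*(-1/85) + 2/47) - 71 = (15*(-1/85) + 2/47) - 71 = (-3/17 + 2/47) - 71 = -107/799 - 71 = -56836/799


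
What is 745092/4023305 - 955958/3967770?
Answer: -17795138327/319270977597 ≈ -0.055737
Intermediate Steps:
745092/4023305 - 955958/3967770 = 745092*(1/4023305) - 955958*1/3967770 = 745092/4023305 - 477979/1983885 = -17795138327/319270977597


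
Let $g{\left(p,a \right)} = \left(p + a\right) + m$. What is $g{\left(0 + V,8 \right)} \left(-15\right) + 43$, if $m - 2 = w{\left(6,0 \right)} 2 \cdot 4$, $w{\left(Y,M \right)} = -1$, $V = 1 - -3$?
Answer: $-47$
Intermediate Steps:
$V = 4$ ($V = 1 + 3 = 4$)
$m = -6$ ($m = 2 + \left(-1\right) 2 \cdot 4 = 2 - 8 = -6$)
$g{\left(p,a \right)} = -6 + a + p$ ($g{\left(p,a \right)} = \left(p + a\right) - 6 = \left(a + p\right) - 6 = -6 + a + p$)
$g{\left(0 + V,8 \right)} \left(-15\right) + 43 = \left(-6 + 8 + \left(0 + 4\right)\right) \left(-15\right) + 43 = \left(-6 + 8 + 4\right) \left(-15\right) + 43 = 6 \left(-15\right) + 43 = -90 + 43 = -47$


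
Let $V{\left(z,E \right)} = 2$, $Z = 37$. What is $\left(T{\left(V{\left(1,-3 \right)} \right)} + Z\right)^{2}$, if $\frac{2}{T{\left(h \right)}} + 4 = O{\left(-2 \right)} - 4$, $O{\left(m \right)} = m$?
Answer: $\frac{33856}{25} \approx 1354.2$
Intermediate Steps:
$T{\left(h \right)} = - \frac{1}{5}$ ($T{\left(h \right)} = \frac{2}{-4 - 6} = \frac{2}{-10} = 2 \left(- \frac{1}{10}\right) = - \frac{1}{5}$)
$\left(T{\left(V{\left(1,-3 \right)} \right)} + Z\right)^{2} = \left(- \frac{1}{5} + 37\right)^{2} = \left(\frac{184}{5}\right)^{2} = \frac{33856}{25}$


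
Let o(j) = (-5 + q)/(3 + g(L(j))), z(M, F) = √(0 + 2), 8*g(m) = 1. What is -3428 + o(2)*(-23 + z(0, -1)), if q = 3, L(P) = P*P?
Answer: -85332/25 - 16*√2/25 ≈ -3414.2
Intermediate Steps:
L(P) = P²
g(m) = ⅛ (g(m) = (⅛)*1 = ⅛)
z(M, F) = √2
o(j) = -16/25 (o(j) = (-5 + 3)/(3 + ⅛) = -2/25/8 = -2*8/25 = -16/25)
-3428 + o(2)*(-23 + z(0, -1)) = -3428 - 16*(-23 + √2)/25 = -3428 + (368/25 - 16*√2/25) = -85332/25 - 16*√2/25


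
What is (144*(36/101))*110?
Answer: 570240/101 ≈ 5645.9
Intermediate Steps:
(144*(36/101))*110 = (5184/101)*110 = 570240/101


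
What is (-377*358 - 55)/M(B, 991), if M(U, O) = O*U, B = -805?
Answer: 135021/797755 ≈ 0.16925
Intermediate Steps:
(-377*358 - 55)/M(B, 991) = (-377*358 - 55)/((991*(-805))) = (-134966 - 55)/(-797755) = -135021*(-1/797755) = 135021/797755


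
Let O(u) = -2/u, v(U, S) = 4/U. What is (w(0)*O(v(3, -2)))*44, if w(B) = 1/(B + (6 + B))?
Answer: -11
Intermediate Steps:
w(B) = 1/(6 + 2*B)
(w(0)*O(v(3, -2)))*44 = ((1/(2*(3 + 0)))*(-2/(4/3)))*44 = (((½)/3)*(-2/(4*(⅓))))*44 = (((½)*(⅓))*(-2/4/3))*44 = ((-2*¾)/6)*44 = ((⅙)*(-3/2))*44 = -¼*44 = -11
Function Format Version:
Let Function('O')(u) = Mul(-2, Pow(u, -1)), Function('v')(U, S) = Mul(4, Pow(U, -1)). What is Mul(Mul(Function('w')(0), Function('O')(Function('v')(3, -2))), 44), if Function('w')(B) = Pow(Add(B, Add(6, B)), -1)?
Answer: -11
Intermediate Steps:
Function('w')(B) = Pow(Add(6, Mul(2, B)), -1)
Mul(Mul(Function('w')(0), Function('O')(Function('v')(3, -2))), 44) = Mul(Mul(Mul(Rational(1, 2), Pow(Add(3, 0), -1)), Mul(-2, Pow(Mul(4, Pow(3, -1)), -1))), 44) = Mul(Mul(Mul(Rational(1, 2), Pow(3, -1)), Mul(-2, Pow(Mul(4, Rational(1, 3)), -1))), 44) = Mul(Mul(Mul(Rational(1, 2), Rational(1, 3)), Mul(-2, Pow(Rational(4, 3), -1))), 44) = Mul(Mul(Rational(1, 6), Mul(-2, Rational(3, 4))), 44) = Mul(Mul(Rational(1, 6), Rational(-3, 2)), 44) = Mul(Rational(-1, 4), 44) = -11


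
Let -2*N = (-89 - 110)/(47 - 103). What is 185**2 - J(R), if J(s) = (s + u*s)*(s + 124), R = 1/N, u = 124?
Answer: 1699240225/39601 ≈ 42909.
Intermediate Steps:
N = -199/112 (N = -(-89 - 110)/(2*(47 - 103)) = -(-199)/(2*(-56)) = -(-199)*(-1)/(2*56) = -1/2*199/56 = -199/112 ≈ -1.7768)
R = -112/199 (R = 1/(-199/112) = -112/199 ≈ -0.56281)
J(s) = 125*s*(124 + s) (J(s) = (s + 124*s)*(s + 124) = (125*s)*(124 + s) = 125*s*(124 + s))
185**2 - J(R) = 185**2 - 125*(-112)*(124 - 112/199)/199 = 34225 - 125*(-112)*24564/(199*199) = 34225 - 1*(-343896000/39601) = 34225 + 343896000/39601 = 1699240225/39601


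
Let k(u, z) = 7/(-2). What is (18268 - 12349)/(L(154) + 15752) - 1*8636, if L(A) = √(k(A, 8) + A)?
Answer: -4285434633476/496250707 - 5919*√602/496250707 ≈ -8635.6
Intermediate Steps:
k(u, z) = -7/2 (k(u, z) = 7*(-½) = -7/2)
L(A) = √(-7/2 + A)
(18268 - 12349)/(L(154) + 15752) - 1*8636 = (18268 - 12349)/(√(-14 + 4*154)/2 + 15752) - 1*8636 = 5919/(√(-14 + 616)/2 + 15752) - 8636 = 5919/(√602/2 + 15752) - 8636 = 5919/(15752 + √602/2) - 8636 = -8636 + 5919/(15752 + √602/2)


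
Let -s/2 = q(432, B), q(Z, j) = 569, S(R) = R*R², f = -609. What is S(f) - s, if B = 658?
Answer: -225865391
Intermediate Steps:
S(R) = R³
s = -1138 (s = -2*569 = -1138)
S(f) - s = (-609)³ - 1*(-1138) = -225866529 + 1138 = -225865391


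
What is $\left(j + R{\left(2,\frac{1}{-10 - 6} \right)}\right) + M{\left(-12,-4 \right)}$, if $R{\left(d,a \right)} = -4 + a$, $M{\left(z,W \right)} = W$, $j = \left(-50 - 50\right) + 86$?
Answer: $- \frac{353}{16} \approx -22.063$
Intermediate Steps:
$j = -14$ ($j = -100 + 86 = -14$)
$\left(j + R{\left(2,\frac{1}{-10 - 6} \right)}\right) + M{\left(-12,-4 \right)} = \left(-14 - \left(4 - \frac{1}{-10 - 6}\right)\right) - 4 = \left(-14 - \left(4 - \frac{1}{-16}\right)\right) - 4 = \left(-14 - \frac{65}{16}\right) - 4 = - \frac{289}{16} - 4 = - \frac{353}{16}$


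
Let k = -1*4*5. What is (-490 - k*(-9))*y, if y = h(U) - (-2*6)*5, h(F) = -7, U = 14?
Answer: -35510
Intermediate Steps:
k = -20 (k = -4*5 = -20)
y = 53 (y = -7 - (-2*6)*5 = -7 - (-12)*5 = -7 - 1*(-60) = -7 + 60 = 53)
(-490 - k*(-9))*y = (-490 - (-20)*(-9))*53 = (-490 - 1*180)*53 = (-490 - 180)*53 = -670*53 = -35510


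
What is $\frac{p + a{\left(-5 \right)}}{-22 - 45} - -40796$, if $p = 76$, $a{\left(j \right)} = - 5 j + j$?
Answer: $\frac{2733236}{67} \approx 40795.0$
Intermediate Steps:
$a{\left(j \right)} = - 4 j$
$\frac{p + a{\left(-5 \right)}}{-22 - 45} - -40796 = \frac{76 - -20}{-22 - 45} - -40796 = \frac{76 + 20}{-67} + 40796 = 96 \left(- \frac{1}{67}\right) + 40796 = - \frac{96}{67} + 40796 = \frac{2733236}{67}$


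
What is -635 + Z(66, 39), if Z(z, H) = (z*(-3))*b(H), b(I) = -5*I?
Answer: 37975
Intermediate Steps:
Z(z, H) = 15*H*z (Z(z, H) = (z*(-3))*(-5*H) = (-3*z)*(-5*H) = 15*H*z)
-635 + Z(66, 39) = -635 + 15*39*66 = -635 + 38610 = 37975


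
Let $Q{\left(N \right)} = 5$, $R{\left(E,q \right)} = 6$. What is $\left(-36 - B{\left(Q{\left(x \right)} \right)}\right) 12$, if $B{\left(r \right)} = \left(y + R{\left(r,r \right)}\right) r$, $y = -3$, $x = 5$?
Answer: $-612$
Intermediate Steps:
$B{\left(r \right)} = 3 r$ ($B{\left(r \right)} = \left(-3 + 6\right) r = 3 r$)
$\left(-36 - B{\left(Q{\left(x \right)} \right)}\right) 12 = \left(-36 - 3 \cdot 5\right) 12 = \left(-36 - 15\right) 12 = \left(-51\right) 12 = -612$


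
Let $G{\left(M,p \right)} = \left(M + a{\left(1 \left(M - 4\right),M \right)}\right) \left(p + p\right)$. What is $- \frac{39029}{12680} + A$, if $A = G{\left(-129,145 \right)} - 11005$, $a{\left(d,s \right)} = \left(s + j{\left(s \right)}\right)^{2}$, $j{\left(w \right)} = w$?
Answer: $\frac{244155199571}{12680} \approx 1.9255 \cdot 10^{7}$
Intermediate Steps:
$a{\left(d,s \right)} = 4 s^{2}$ ($a{\left(d,s \right)} = \left(s + s\right)^{2} = \left(2 s\right)^{2} = 4 s^{2}$)
$G{\left(M,p \right)} = 2 p \left(M + 4 M^{2}\right)$ ($G{\left(M,p \right)} = \left(M + 4 M^{2}\right) \left(p + p\right) = \left(M + 4 M^{2}\right) 2 p = 2 p \left(M + 4 M^{2}\right)$)
$A = 19255145$ ($A = 2 \left(-129\right) 145 \left(1 + 4 \left(-129\right)\right) - 11005 = 2 \left(-129\right) 145 \left(1 - 516\right) - 11005 = 2 \left(-129\right) 145 \left(-515\right) - 11005 = 19266150 - 11005 = 19255145$)
$- \frac{39029}{12680} + A = - \frac{39029}{12680} + 19255145 = \frac{244155199571}{12680}$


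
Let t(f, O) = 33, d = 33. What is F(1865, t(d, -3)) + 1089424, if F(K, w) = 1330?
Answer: 1090754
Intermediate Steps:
F(1865, t(d, -3)) + 1089424 = 1330 + 1089424 = 1090754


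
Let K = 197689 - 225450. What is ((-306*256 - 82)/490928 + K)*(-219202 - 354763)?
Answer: 3911207186876045/245464 ≈ 1.5934e+10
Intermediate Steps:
K = -27761
((-306*256 - 82)/490928 + K)*(-219202 - 354763) = ((-306*256 - 82)/490928 - 27761)*(-219202 - 354763) = ((-78336 - 82)*(1/490928) - 27761)*(-573965) = (-78418*1/490928 - 27761)*(-573965) = (-39209/245464 - 27761)*(-573965) = -6814365313/245464*(-573965) = 3911207186876045/245464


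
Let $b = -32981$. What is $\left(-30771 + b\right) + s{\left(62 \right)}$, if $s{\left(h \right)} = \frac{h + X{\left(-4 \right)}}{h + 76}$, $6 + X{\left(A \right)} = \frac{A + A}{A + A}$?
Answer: $- \frac{2932573}{46} \approx -63752.0$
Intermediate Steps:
$X{\left(A \right)} = -5$ ($X{\left(A \right)} = -6 + \frac{A + A}{A + A} = -6 + \frac{2 A}{2 A} = -6 + 2 A \frac{1}{2 A} = -6 + 1 = -5$)
$s{\left(h \right)} = \frac{-5 + h}{76 + h}$ ($s{\left(h \right)} = \frac{h - 5}{h + 76} = \frac{-5 + h}{76 + h}$)
$\left(-30771 + b\right) + s{\left(62 \right)} = \left(-30771 - 32981\right) + \frac{-5 + 62}{76 + 62} = -63752 + \frac{1}{138} \cdot 57 = -63752 + \frac{19}{46} = - \frac{2932573}{46}$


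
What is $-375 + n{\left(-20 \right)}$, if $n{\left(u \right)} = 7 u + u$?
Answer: $-535$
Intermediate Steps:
$n{\left(u \right)} = 8 u$
$-375 + n{\left(-20 \right)} = -375 + 8 \left(-20\right) = -375 - 160 = -535$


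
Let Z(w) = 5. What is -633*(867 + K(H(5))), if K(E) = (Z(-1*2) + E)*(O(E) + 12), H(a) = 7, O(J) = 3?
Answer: -662751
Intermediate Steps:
K(E) = 75 + 15*E (K(E) = (5 + E)*(3 + 12) = (5 + E)*15 = 75 + 15*E)
-633*(867 + K(H(5))) = -633*(867 + (75 + 15*7)) = -633*(867 + (75 + 105)) = -633*(867 + 180) = -633*1047 = -662751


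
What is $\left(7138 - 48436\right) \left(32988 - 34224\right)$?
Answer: $51044328$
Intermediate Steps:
$\left(7138 - 48436\right) \left(32988 - 34224\right) = \left(-41298\right) \left(-1236\right) = 51044328$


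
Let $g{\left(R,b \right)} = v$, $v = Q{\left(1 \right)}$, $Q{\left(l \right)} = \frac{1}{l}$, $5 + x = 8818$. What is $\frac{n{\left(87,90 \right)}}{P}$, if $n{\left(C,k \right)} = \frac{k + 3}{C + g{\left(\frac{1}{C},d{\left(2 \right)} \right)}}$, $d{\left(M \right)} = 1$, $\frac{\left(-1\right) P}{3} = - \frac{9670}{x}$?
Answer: $\frac{273203}{850960} \approx 0.32105$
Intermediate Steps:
$x = 8813$ ($x = -5 + 8818 = 8813$)
$P = \frac{29010}{8813}$ ($P = - 3 \left(- \frac{9670}{8813}\right) = - 3 \left(\left(-9670\right) \frac{1}{8813}\right) = \left(-3\right) \left(- \frac{9670}{8813}\right) = \frac{29010}{8813} \approx 3.2917$)
$v = 1$ ($v = 1^{-1} = 1$)
$g{\left(R,b \right)} = 1$
$n{\left(C,k \right)} = \frac{3 + k}{1 + C}$ ($n{\left(C,k \right)} = \frac{k + 3}{C + 1} = \frac{3 + k}{1 + C}$)
$\frac{n{\left(87,90 \right)}}{P} = \frac{\frac{1}{1 + 87} \left(3 + 90\right)}{\frac{29010}{8813}} = \frac{1}{88} \cdot 93 \cdot \frac{8813}{29010} = \frac{93}{88} \cdot \frac{8813}{29010} = \frac{273203}{850960}$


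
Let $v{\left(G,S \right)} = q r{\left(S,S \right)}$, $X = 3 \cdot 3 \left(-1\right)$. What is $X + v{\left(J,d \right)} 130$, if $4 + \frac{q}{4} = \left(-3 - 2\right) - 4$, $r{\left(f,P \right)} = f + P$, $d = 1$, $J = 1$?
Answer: $-13529$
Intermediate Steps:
$X = -9$ ($X = 9 \left(-1\right) = -9$)
$r{\left(f,P \right)} = P + f$
$q = -52$ ($q = -16 + 4 \left(\left(-3 - 2\right) - 4\right) = -16 + 4 \left(-5 - 4\right) = -16 + 4 \left(-9\right) = -16 - 36 = -52$)
$v{\left(G,S \right)} = - 104 S$ ($v{\left(G,S \right)} = - 52 \left(S + S\right) = - 52 \cdot 2 S = - 104 S$)
$X + v{\left(J,d \right)} 130 = -9 + \left(-104\right) 1 \cdot 130 = -9 - 13520 = -13529$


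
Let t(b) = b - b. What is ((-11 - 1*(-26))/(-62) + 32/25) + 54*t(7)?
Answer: 1609/1550 ≈ 1.0381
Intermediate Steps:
t(b) = 0
((-11 - 1*(-26))/(-62) + 32/25) + 54*t(7) = ((-11 - 1*(-26))/(-62) + 32/25) + 54*0 = ((-11 + 26)*(-1/62) + 32*(1/25)) + 0 = (15*(-1/62) + 32/25) + 0 = (-15/62 + 32/25) + 0 = 1609/1550 + 0 = 1609/1550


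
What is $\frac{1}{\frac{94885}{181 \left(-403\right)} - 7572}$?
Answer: $- \frac{72943}{552419281} \approx -0.00013204$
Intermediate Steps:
$\frac{1}{\frac{94885}{181 \left(-403\right)} - 7572} = \frac{1}{\frac{94885}{-72943} - 7572} = \frac{1}{94885 \left(- \frac{1}{72943}\right) - 7572} = \frac{1}{- \frac{94885}{72943} - 7572} = \frac{1}{- \frac{552419281}{72943}} = - \frac{72943}{552419281}$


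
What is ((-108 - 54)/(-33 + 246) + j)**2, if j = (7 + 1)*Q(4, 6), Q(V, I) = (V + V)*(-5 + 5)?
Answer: 2916/5041 ≈ 0.57846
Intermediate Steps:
Q(V, I) = 0 (Q(V, I) = (2*V)*0 = 0)
j = 0 (j = (7 + 1)*0 = 8*0 = 0)
((-108 - 54)/(-33 + 246) + j)**2 = ((-108 - 54)/(-33 + 246) + 0)**2 = (-162/213 + 0)**2 = (-162*1/213 + 0)**2 = (-54/71 + 0)**2 = (-54/71)**2 = 2916/5041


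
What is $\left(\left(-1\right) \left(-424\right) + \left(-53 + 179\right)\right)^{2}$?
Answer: $302500$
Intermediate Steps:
$\left(\left(-1\right) \left(-424\right) + \left(-53 + 179\right)\right)^{2} = \left(424 + 126\right)^{2} = 550^{2} = 302500$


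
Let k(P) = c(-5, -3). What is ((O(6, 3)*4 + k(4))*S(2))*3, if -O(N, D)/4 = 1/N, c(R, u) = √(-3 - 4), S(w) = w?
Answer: -16 + 6*I*√7 ≈ -16.0 + 15.875*I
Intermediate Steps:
c(R, u) = I*√7 (c(R, u) = √(-7) = I*√7)
O(N, D) = -4/N
k(P) = I*√7
((O(6, 3)*4 + k(4))*S(2))*3 = ((-4/6*4 + I*√7)*2)*3 = ((-4*⅙*4 + I*√7)*2)*3 = ((-⅔*4 + I*√7)*2)*3 = ((-8/3 + I*√7)*2)*3 = (-16/3 + 2*I*√7)*3 = -16 + 6*I*√7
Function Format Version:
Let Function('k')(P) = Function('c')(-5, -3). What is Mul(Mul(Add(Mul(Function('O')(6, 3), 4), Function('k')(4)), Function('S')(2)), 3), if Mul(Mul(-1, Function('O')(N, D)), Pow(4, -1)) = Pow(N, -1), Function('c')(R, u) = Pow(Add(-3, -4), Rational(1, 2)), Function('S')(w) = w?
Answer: Add(-16, Mul(6, I, Pow(7, Rational(1, 2)))) ≈ Add(-16.000, Mul(15.875, I))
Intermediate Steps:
Function('c')(R, u) = Mul(I, Pow(7, Rational(1, 2))) (Function('c')(R, u) = Pow(-7, Rational(1, 2)) = Mul(I, Pow(7, Rational(1, 2))))
Function('O')(N, D) = Mul(-4, Pow(N, -1))
Function('k')(P) = Mul(I, Pow(7, Rational(1, 2)))
Mul(Mul(Add(Mul(Function('O')(6, 3), 4), Function('k')(4)), Function('S')(2)), 3) = Mul(Mul(Add(Mul(Mul(-4, Pow(6, -1)), 4), Mul(I, Pow(7, Rational(1, 2)))), 2), 3) = Mul(Mul(Add(Mul(Mul(-4, Rational(1, 6)), 4), Mul(I, Pow(7, Rational(1, 2)))), 2), 3) = Mul(Mul(Add(Mul(Rational(-2, 3), 4), Mul(I, Pow(7, Rational(1, 2)))), 2), 3) = Mul(Mul(Add(Rational(-8, 3), Mul(I, Pow(7, Rational(1, 2)))), 2), 3) = Mul(Add(Rational(-16, 3), Mul(2, I, Pow(7, Rational(1, 2)))), 3) = Add(-16, Mul(6, I, Pow(7, Rational(1, 2))))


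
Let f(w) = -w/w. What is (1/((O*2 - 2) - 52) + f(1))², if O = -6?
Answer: 4489/4356 ≈ 1.0305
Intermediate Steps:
f(w) = -1 (f(w) = -1*1 = -1)
(1/((O*2 - 2) - 52) + f(1))² = (1/((-6*2 - 2) - 52) - 1)² = (1/((-12 - 2) - 52) - 1)² = (1/(-14 - 52) - 1)² = (1/(-66) - 1)² = (-1/66 - 1)² = (-67/66)² = 4489/4356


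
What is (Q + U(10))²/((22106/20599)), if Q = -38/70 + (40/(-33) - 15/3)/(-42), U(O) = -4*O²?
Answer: 3236634866723719/21666090600 ≈ 1.4939e+5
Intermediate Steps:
Q = -391/990 (Q = -38*1/70 + (40*(-1/33) - 15*⅓)*(-1/42) = -19/35 + (-40/33 - 5)*(-1/42) = -19/35 - 205/33*(-1/42) = -19/35 + 205/1386 = -391/990 ≈ -0.39495)
(Q + U(10))²/((22106/20599)) = (-391/990 - 4*10²)²/((22106/20599)) = (-391/990 - 4*100)²/((22106*(1/20599))) = (-391/990 - 400)²/(22106/20599) = (-396391/990)²*(20599/22106) = (157125824881/980100)*(20599/22106) = 3236634866723719/21666090600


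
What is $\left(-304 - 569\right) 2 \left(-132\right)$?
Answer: $230472$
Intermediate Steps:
$\left(-304 - 569\right) 2 \left(-132\right) = \left(-873\right) \left(-264\right) = 230472$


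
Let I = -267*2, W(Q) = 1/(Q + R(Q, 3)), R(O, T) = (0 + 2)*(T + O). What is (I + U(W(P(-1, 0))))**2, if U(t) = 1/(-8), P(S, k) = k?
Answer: 18258529/64 ≈ 2.8529e+5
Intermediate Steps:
R(O, T) = 2*O + 2*T (R(O, T) = 2*(O + T) = 2*O + 2*T)
W(Q) = 1/(6 + 3*Q) (W(Q) = 1/(Q + (2*Q + 2*3)) = 1/(Q + (2*Q + 6)) = 1/(Q + (6 + 2*Q)) = 1/(6 + 3*Q))
U(t) = -1/8
I = -534
(I + U(W(P(-1, 0))))**2 = (-534 - 1/8)**2 = (-4273/8)**2 = 18258529/64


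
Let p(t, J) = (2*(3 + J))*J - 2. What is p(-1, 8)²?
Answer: 30276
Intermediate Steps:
p(t, J) = -2 + J*(6 + 2*J) (p(t, J) = (6 + 2*J)*J - 2 = J*(6 + 2*J) - 2 = -2 + J*(6 + 2*J))
p(-1, 8)² = (-2 + 2*8² + 6*8)² = (-2 + 2*64 + 48)² = (-2 + 128 + 48)² = 174² = 30276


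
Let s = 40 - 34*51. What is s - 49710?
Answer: -51404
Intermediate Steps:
s = -1694 (s = 40 - 1734 = -1694)
s - 49710 = -1694 - 49710 = -51404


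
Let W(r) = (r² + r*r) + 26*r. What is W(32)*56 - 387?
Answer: 160893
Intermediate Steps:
W(r) = 2*r² + 26*r (W(r) = (r² + r²) + 26*r = 2*r² + 26*r)
W(32)*56 - 387 = (2*32*(13 + 32))*56 - 387 = (2*32*45)*56 - 387 = 2880*56 - 387 = 161280 - 387 = 160893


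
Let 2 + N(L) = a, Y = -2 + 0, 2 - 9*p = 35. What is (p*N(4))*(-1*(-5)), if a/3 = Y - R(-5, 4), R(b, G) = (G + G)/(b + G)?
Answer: -880/3 ≈ -293.33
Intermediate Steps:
p = -11/3 (p = 2/9 - ⅑*35 = 2/9 - 35/9 = -11/3 ≈ -3.6667)
R(b, G) = 2*G/(G + b) (R(b, G) = (2*G)/(G + b) = 2*G/(G + b))
Y = -2
a = 18 (a = 3*(-2 - 2*4/(4 - 5)) = 3*(-2 - 2*4/(-1)) = 3*(-2 - 2*4*(-1)) = 3*(-2 - 1*(-8)) = 3*(-2 + 8) = 3*6 = 18)
N(L) = 16 (N(L) = -2 + 18 = 16)
(p*N(4))*(-1*(-5)) = (-11/3*16)*(-1*(-5)) = -176/3*5 = -880/3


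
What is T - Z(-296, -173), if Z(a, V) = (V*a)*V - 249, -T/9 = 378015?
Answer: 5457098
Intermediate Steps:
T = -3402135 (T = -9*378015 = -3402135)
Z(a, V) = -249 + a*V² (Z(a, V) = a*V² - 249 = -249 + a*V²)
T - Z(-296, -173) = -3402135 - (-249 - 296*(-173)²) = -3402135 - (-249 - 296*29929) = -3402135 - (-249 - 8858984) = -3402135 - 1*(-8859233) = -3402135 + 8859233 = 5457098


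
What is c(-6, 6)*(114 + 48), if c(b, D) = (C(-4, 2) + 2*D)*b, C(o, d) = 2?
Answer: -13608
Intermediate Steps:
c(b, D) = b*(2 + 2*D) (c(b, D) = (2 + 2*D)*b = b*(2 + 2*D))
c(-6, 6)*(114 + 48) = (2*(-6)*(1 + 6))*(114 + 48) = (2*(-6)*7)*162 = -84*162 = -13608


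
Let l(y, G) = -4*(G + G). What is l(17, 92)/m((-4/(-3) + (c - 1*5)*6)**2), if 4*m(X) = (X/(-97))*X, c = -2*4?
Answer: 62856/7604375 ≈ 0.0082658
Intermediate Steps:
l(y, G) = -8*G
c = -8
m(X) = -X**2/388 (m(X) = ((X/(-97))*X)/4 = ((X*(-1/97))*X)/4 = ((-X/97)*X)/4 = (-X**2/97)/4 = -X**2/388)
l(17, 92)/m((-4/(-3) + (c - 1*5)*6)**2) = (-8*92)/((-(-4/(-3) + (-8 - 1*5)*6)**4/388)) = -736*(-388/(-4*(-1/3) + (-8 - 5)*6)**4) = -736*(-388/(4/3 - 13*6)**4) = -736*(-388/(4/3 - 78)**4) = -736/((-((-230/3)**2)**2/388)) = -736/((-(52900/9)**2/388)) = -736/((-1/388*2798410000/81)) = -736/(-699602500/7857) = -736*(-7857/699602500) = 62856/7604375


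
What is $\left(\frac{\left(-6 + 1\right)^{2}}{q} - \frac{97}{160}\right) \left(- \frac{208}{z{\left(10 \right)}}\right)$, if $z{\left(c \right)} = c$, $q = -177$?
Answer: $\frac{275197}{17700} \approx 15.548$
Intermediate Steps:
$\left(\frac{\left(-6 + 1\right)^{2}}{q} - \frac{97}{160}\right) \left(- \frac{208}{z{\left(10 \right)}}\right) = \left(\frac{\left(-6 + 1\right)^{2}}{-177} - \frac{97}{160}\right) \left(- \frac{208}{10}\right) = \left(\left(-5\right)^{2} \left(- \frac{1}{177}\right) - \frac{97}{160}\right) \left(\left(-208\right) \frac{1}{10}\right) = \left(25 \left(- \frac{1}{177}\right) - \frac{97}{160}\right) \left(- \frac{104}{5}\right) = \left(- \frac{25}{177} - \frac{97}{160}\right) \left(- \frac{104}{5}\right) = \left(- \frac{21169}{28320}\right) \left(- \frac{104}{5}\right) = \frac{275197}{17700}$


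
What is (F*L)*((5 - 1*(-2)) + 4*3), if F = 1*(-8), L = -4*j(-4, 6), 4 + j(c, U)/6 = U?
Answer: 7296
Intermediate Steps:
j(c, U) = -24 + 6*U
L = -48 (L = -4*(-24 + 6*6) = -4*(-24 + 36) = -4*12 = -48)
F = -8
(F*L)*((5 - 1*(-2)) + 4*3) = (-8*(-48))*((5 - 1*(-2)) + 4*3) = 384*((5 + 2) + 12) = 384*(7 + 12) = 384*19 = 7296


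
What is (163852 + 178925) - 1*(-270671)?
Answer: 613448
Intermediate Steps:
(163852 + 178925) - 1*(-270671) = 342777 + 270671 = 613448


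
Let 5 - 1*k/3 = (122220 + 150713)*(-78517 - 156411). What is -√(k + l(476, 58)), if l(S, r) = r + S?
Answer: -√192358812021 ≈ -4.3859e+5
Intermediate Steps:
l(S, r) = S + r
k = 192358811487 (k = 15 - 3*(122220 + 150713)*(-78517 - 156411) = 15 - 818799*(-234928) = 15 - 3*(-64119603824) = 15 + 192358811472 = 192358811487)
-√(k + l(476, 58)) = -√(192358811487 + (476 + 58)) = -√(192358811487 + 534) = -√192358812021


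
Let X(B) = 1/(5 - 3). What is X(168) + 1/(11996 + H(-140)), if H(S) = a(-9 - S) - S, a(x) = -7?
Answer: 12131/24258 ≈ 0.50008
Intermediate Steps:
H(S) = -7 - S
X(B) = ½ (X(B) = 1/2 = ½)
X(168) + 1/(11996 + H(-140)) = ½ + 1/(11996 + (-7 - 1*(-140))) = ½ + 1/(11996 + (-7 + 140)) = ½ + 1/(11996 + 133) = ½ + 1/12129 = 12131/24258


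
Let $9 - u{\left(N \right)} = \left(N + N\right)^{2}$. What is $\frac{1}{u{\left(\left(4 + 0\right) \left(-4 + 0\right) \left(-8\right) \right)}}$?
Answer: $- \frac{1}{65527} \approx -1.5261 \cdot 10^{-5}$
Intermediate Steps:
$u{\left(N \right)} = 9 - 4 N^{2}$ ($u{\left(N \right)} = 9 - \left(N + N\right)^{2} = 9 - \left(2 N\right)^{2} = 9 - 4 N^{2}$)
$\frac{1}{u{\left(\left(4 + 0\right) \left(-4 + 0\right) \left(-8\right) \right)}} = \frac{1}{9 - 4 \left(\left(4 + 0\right) \left(-4 + 0\right) \left(-8\right)\right)^{2}} = \frac{1}{9 - 4 \left(4 \left(-4\right) \left(-8\right)\right)^{2}} = \frac{1}{9 - 4 \left(\left(-16\right) \left(-8\right)\right)^{2}} = \frac{1}{9 - 4 \cdot 128^{2}} = \frac{1}{9 - 65536} = \frac{1}{-65527} = - \frac{1}{65527}$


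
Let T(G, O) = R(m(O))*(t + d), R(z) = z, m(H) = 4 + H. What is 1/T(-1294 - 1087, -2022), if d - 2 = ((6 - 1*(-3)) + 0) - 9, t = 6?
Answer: -1/16144 ≈ -6.1942e-5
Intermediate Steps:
d = 2 (d = 2 + (((6 - 1*(-3)) + 0) - 9) = 2 + (((6 + 3) + 0) - 9) = 2 + ((9 + 0) - 9) = 2 + (9 - 9) = 2 + 0 = 2)
T(G, O) = 32 + 8*O (T(G, O) = (4 + O)*(6 + 2) = (4 + O)*8 = 32 + 8*O)
1/T(-1294 - 1087, -2022) = 1/(32 + 8*(-2022)) = 1/(32 - 16176) = 1/(-16144) = -1/16144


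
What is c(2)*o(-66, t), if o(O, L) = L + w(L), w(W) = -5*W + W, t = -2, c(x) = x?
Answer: 12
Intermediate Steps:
w(W) = -4*W
o(O, L) = -3*L (o(O, L) = L - 4*L = -3*L)
c(2)*o(-66, t) = 2*(-3*(-2)) = 2*6 = 12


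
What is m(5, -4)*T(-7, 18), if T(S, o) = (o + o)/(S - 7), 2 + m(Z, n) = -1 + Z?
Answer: -36/7 ≈ -5.1429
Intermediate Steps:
m(Z, n) = -3 + Z (m(Z, n) = -2 + (-1 + Z) = -3 + Z)
T(S, o) = 2*o/(-7 + S) (T(S, o) = (2*o)/(-7 + S) = 2*o/(-7 + S))
m(5, -4)*T(-7, 18) = (-3 + 5)*(2*18/(-7 - 7)) = 2*(2*18/(-14)) = 2*(2*18*(-1/14)) = 2*(-18/7) = -36/7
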